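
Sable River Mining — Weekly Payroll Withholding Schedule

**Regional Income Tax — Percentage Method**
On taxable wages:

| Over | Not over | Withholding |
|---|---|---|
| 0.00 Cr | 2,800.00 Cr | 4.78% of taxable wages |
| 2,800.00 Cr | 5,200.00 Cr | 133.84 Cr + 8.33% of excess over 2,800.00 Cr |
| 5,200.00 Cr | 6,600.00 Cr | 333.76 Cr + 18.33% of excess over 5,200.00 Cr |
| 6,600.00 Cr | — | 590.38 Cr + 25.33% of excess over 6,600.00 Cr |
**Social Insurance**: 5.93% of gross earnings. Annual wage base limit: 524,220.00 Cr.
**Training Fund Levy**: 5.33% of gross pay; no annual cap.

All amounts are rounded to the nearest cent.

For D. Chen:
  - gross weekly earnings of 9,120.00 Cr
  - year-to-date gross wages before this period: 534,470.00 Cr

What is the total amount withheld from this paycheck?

Regional Income Tax: taxable = 9,120.00 Cr
  590.38 Cr + 25.33% × (9,120.00 Cr − 6,600.00 Cr) = 590.38 Cr + 25.33% × 2,520.00 Cr = 1,228.70 Cr
Social Insurance: YTD 534,470.00 Cr ≥ cap 524,220.00 Cr → 0.00 Cr
Training Fund Levy: 5.33% × 9,120.00 Cr = 486.10 Cr
Total: 1,228.70 Cr + 0.00 Cr + 486.10 Cr = 1,714.80 Cr

1,714.80 Cr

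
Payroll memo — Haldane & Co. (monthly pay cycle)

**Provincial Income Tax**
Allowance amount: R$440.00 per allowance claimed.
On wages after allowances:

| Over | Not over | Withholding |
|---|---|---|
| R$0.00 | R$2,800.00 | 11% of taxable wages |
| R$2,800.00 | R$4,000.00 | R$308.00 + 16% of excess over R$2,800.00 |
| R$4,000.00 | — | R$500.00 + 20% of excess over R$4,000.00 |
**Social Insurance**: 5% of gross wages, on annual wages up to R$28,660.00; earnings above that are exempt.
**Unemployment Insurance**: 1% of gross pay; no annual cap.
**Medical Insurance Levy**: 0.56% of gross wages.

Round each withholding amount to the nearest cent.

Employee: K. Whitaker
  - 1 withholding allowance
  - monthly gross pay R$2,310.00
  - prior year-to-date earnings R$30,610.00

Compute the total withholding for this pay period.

Provincial Income Tax: taxable = R$2,310.00 − 1×R$440.00 = R$1,870.00
  11% × R$1,870.00 = R$205.70
Social Insurance: YTD R$30,610.00 ≥ cap R$28,660.00 → R$0.00
Unemployment Insurance: 1% × R$2,310.00 = R$23.10
Medical Insurance Levy: 0.56% × R$2,310.00 = R$12.94
Total: R$205.70 + R$0.00 + R$23.10 + R$12.94 = R$241.74

R$241.74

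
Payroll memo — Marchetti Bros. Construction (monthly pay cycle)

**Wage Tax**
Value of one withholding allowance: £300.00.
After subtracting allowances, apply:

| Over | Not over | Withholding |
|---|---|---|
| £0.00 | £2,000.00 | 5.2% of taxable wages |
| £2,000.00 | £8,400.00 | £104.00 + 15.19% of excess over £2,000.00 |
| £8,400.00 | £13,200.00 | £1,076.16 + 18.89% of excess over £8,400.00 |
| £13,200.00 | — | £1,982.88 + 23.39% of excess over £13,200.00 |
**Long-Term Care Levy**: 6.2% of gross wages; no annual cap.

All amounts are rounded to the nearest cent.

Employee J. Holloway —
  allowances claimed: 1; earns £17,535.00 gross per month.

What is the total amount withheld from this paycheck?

Wage Tax: taxable = £17,535.00 − 1×£300.00 = £17,235.00
  £1,982.88 + 23.39% × (£17,235.00 − £13,200.00) = £1,982.88 + 23.39% × £4,035.00 = £2,926.67
Long-Term Care Levy: 6.2% × £17,535.00 = £1,087.17
Total: £2,926.67 + £1,087.17 = £4,013.84

£4,013.84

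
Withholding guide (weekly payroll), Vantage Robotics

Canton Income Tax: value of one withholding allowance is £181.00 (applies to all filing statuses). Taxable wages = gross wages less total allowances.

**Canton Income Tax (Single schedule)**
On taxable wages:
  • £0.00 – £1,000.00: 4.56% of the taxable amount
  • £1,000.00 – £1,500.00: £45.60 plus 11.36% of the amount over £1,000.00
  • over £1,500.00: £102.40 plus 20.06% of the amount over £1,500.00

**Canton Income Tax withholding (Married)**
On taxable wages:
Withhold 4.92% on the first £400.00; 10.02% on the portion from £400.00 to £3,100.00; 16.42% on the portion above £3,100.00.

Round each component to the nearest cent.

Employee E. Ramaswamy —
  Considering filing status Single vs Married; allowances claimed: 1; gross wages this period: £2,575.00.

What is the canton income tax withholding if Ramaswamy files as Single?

£281.74

Canton Income Tax (Single): taxable = £2,575.00 − 1×£181.00 = £2,394.00
  £102.40 + 20.06% × (£2,394.00 − £1,500.00) = £102.40 + 20.06% × £894.00 = £281.74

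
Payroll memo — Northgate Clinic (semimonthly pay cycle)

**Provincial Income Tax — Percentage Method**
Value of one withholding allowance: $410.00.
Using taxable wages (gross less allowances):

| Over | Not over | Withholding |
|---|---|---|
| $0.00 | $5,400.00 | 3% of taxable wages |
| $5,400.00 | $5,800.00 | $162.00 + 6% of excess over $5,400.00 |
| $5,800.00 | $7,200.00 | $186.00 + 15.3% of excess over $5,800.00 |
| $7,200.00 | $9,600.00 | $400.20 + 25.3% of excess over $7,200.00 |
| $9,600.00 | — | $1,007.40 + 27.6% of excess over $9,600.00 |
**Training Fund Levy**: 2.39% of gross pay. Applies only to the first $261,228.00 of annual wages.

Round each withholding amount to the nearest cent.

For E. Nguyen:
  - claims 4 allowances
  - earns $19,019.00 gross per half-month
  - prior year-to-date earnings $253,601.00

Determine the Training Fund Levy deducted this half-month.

Training Fund Levy: cap $261,228.00 − YTD $253,601.00 = $7,627.00 subject; 2.39% × $7,627.00 = $182.29

$182.29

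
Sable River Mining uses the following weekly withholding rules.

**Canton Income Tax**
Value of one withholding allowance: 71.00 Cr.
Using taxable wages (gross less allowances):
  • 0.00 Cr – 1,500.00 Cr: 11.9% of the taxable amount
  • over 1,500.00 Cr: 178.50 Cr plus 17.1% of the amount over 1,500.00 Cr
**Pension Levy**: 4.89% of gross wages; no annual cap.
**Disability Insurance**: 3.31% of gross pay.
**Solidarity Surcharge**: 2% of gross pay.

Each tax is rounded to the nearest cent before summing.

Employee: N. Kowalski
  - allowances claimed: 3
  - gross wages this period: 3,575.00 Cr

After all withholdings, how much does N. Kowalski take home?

Canton Income Tax: taxable = 3,575.00 Cr − 3×71.00 Cr = 3,362.00 Cr
  178.50 Cr + 17.1% × (3,362.00 Cr − 1,500.00 Cr) = 178.50 Cr + 17.1% × 1,862.00 Cr = 496.90 Cr
Pension Levy: 4.89% × 3,575.00 Cr = 174.82 Cr
Disability Insurance: 3.31% × 3,575.00 Cr = 118.33 Cr
Solidarity Surcharge: 2% × 3,575.00 Cr = 71.50 Cr
Total withheld: 496.90 Cr + 174.82 Cr + 118.33 Cr + 71.50 Cr = 861.55 Cr
Net pay: 3,575.00 Cr − 861.55 Cr = 2,713.45 Cr

2,713.45 Cr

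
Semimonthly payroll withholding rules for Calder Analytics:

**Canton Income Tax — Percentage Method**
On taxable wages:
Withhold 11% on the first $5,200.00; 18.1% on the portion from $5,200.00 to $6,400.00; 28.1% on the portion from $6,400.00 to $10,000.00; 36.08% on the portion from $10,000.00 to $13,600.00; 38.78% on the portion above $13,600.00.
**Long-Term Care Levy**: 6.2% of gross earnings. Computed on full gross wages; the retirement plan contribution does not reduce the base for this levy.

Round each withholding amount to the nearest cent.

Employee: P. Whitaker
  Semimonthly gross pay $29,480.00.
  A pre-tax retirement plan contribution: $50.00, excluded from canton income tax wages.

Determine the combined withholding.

$11,066.31

Canton Income Tax: taxable = $29,480.00 − $50.00 = $29,430.00
  $3,099.68 + 38.78% × ($29,430.00 − $13,600.00) = $3,099.68 + 38.78% × $15,830.00 = $9,238.55
Long-Term Care Levy: 6.2% × $29,480.00 = $1,827.76
Total: $9,238.55 + $1,827.76 = $11,066.31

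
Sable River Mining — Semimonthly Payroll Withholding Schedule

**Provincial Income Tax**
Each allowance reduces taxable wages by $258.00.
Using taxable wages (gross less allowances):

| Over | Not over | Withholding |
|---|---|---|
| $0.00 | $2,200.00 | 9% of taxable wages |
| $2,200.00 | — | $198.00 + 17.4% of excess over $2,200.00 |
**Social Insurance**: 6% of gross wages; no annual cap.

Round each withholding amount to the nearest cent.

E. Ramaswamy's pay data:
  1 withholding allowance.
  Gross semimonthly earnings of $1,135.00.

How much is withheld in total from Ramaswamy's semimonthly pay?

$147.03

Provincial Income Tax: taxable = $1,135.00 − 1×$258.00 = $877.00
  9% × $877.00 = $78.93
Social Insurance: 6% × $1,135.00 = $68.10
Total: $78.93 + $68.10 = $147.03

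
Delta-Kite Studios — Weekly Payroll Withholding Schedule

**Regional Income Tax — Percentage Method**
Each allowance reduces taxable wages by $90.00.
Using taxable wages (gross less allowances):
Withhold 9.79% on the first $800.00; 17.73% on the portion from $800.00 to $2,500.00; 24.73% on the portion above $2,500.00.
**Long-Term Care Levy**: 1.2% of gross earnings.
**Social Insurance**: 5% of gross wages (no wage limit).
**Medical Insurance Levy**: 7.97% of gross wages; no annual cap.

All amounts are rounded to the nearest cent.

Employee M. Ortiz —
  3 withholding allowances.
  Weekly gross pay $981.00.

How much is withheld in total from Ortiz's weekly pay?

Regional Income Tax: taxable = $981.00 − 3×$90.00 = $711.00
  9.79% × $711.00 = $69.61
Long-Term Care Levy: 1.2% × $981.00 = $11.77
Social Insurance: 5% × $981.00 = $49.05
Medical Insurance Levy: 7.97% × $981.00 = $78.19
Total: $69.61 + $11.77 + $49.05 + $78.19 = $208.62

$208.62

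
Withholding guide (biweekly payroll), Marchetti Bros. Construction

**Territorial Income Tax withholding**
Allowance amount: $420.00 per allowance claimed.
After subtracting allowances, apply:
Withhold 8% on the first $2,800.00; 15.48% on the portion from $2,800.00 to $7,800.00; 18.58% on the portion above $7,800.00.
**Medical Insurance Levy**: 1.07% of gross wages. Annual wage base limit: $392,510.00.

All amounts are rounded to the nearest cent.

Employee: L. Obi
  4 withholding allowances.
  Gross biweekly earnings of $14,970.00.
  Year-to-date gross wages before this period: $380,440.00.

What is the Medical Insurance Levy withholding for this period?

$129.15

Medical Insurance Levy: cap $392,510.00 − YTD $380,440.00 = $12,070.00 subject; 1.07% × $12,070.00 = $129.15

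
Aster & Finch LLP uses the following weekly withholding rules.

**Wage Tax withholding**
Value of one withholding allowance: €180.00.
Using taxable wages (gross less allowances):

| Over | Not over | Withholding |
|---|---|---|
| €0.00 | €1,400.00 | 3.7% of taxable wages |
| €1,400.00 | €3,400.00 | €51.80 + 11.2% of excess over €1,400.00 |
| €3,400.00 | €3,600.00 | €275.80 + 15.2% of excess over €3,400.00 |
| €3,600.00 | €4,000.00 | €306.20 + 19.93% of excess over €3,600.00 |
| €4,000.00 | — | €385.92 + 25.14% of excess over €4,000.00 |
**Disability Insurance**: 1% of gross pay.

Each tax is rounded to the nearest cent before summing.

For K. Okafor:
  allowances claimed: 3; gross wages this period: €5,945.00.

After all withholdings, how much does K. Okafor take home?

Wage Tax: taxable = €5,945.00 − 3×€180.00 = €5,405.00
  €385.92 + 25.14% × (€5,405.00 − €4,000.00) = €385.92 + 25.14% × €1,405.00 = €739.14
Disability Insurance: 1% × €5,945.00 = €59.45
Total withheld: €739.14 + €59.45 = €798.59
Net pay: €5,945.00 − €798.59 = €5,146.41

€5,146.41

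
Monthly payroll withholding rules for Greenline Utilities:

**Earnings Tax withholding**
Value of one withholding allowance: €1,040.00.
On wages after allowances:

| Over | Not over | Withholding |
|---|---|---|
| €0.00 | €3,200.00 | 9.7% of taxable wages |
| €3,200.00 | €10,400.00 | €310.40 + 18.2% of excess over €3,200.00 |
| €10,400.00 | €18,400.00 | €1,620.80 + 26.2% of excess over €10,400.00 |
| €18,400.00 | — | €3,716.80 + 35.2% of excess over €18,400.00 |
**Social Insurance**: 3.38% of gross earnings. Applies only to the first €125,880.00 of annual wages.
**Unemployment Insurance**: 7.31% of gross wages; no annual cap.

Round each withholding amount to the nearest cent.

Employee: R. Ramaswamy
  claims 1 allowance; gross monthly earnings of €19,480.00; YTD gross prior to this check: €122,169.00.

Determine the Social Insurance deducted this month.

€125.43

Social Insurance: cap €125,880.00 − YTD €122,169.00 = €3,711.00 subject; 3.38% × €3,711.00 = €125.43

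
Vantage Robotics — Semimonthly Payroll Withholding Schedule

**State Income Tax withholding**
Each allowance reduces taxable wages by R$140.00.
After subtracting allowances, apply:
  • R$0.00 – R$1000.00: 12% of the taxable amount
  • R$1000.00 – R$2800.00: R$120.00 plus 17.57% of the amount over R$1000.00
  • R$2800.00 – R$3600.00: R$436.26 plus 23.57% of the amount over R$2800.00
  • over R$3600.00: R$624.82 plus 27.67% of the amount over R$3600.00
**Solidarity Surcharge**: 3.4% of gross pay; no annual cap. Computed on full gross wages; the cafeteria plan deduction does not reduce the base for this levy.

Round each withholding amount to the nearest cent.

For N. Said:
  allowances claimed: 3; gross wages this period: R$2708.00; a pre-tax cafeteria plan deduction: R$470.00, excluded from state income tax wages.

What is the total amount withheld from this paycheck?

R$355.79

State Income Tax: taxable = R$2708.00 − R$470.00 − 3×R$140.00 = R$1818.00
  R$120.00 + 17.57% × (R$1818.00 − R$1000.00) = R$120.00 + 17.57% × R$818.00 = R$263.72
Solidarity Surcharge: 3.4% × R$2708.00 = R$92.07
Total: R$263.72 + R$92.07 = R$355.79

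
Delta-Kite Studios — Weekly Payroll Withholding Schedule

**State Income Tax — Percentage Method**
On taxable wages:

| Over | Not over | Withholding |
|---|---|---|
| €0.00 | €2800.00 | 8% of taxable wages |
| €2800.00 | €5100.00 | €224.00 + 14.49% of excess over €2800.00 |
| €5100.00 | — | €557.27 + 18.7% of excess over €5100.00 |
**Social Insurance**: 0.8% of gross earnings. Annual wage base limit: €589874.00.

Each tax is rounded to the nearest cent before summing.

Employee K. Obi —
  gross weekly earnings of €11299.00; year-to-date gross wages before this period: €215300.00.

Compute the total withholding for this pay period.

€1806.87

State Income Tax: taxable = €11299.00
  €557.27 + 18.7% × (€11299.00 − €5100.00) = €557.27 + 18.7% × €6199.00 = €1716.48
Social Insurance: 0.8% × €11299.00 = €90.39
Total: €1716.48 + €90.39 = €1806.87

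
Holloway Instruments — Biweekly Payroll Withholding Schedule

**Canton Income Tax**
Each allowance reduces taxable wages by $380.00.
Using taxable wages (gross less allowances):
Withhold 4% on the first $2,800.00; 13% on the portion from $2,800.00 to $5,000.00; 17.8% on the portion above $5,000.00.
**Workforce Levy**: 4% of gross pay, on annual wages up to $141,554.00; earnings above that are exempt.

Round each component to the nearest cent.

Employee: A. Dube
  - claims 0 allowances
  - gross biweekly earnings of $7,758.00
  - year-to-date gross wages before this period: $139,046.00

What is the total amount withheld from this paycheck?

Canton Income Tax: taxable = $7,758.00
  $398.00 + 17.8% × ($7,758.00 − $5,000.00) = $398.00 + 17.8% × $2,758.00 = $888.92
Workforce Levy: cap $141,554.00 − YTD $139,046.00 = $2,508.00 subject; 4% × $2,508.00 = $100.32
Total: $888.92 + $100.32 = $989.24

$989.24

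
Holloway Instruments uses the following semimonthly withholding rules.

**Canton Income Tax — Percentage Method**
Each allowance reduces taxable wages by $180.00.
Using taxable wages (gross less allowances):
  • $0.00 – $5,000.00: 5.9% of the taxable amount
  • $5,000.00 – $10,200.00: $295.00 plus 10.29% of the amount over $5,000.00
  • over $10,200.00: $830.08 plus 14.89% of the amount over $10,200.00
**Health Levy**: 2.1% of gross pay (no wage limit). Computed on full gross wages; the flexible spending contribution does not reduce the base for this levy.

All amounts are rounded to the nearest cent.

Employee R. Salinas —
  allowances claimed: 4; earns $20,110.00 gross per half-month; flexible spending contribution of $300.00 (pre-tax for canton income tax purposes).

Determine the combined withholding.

Canton Income Tax: taxable = $20,110.00 − $300.00 − 4×$180.00 = $19,090.00
  $830.08 + 14.89% × ($19,090.00 − $10,200.00) = $830.08 + 14.89% × $8,890.00 = $2,153.80
Health Levy: 2.1% × $20,110.00 = $422.31
Total: $2,153.80 + $422.31 = $2,576.11

$2,576.11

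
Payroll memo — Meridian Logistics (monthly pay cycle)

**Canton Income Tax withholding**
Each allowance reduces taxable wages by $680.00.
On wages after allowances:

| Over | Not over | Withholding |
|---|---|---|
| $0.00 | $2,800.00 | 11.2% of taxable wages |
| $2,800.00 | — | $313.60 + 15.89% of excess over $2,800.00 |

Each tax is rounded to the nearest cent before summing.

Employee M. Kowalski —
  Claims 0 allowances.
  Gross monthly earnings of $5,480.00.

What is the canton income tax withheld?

Canton Income Tax: taxable = $5,480.00
  $313.60 + 15.89% × ($5,480.00 − $2,800.00) = $313.60 + 15.89% × $2,680.00 = $739.45

$739.45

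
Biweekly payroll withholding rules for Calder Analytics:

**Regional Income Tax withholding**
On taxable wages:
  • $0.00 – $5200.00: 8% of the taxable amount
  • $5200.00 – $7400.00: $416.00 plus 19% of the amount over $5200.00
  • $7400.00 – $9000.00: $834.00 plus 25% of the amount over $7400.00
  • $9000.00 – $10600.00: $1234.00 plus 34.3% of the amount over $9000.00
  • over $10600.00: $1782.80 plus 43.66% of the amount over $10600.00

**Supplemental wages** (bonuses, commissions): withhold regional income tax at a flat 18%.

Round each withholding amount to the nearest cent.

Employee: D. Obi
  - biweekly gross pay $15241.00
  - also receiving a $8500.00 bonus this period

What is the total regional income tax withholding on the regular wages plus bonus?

Regional Income Tax: taxable = $15241.00
  $1782.80 + 43.66% × ($15241.00 − $10600.00) = $1782.80 + 43.66% × $4641.00 = $3809.06
Supplemental (18% flat on bonus): 18% × $8500.00 = $1530.00
Total regional income tax: $3809.06 + $1530.00 = $5339.06

$5339.06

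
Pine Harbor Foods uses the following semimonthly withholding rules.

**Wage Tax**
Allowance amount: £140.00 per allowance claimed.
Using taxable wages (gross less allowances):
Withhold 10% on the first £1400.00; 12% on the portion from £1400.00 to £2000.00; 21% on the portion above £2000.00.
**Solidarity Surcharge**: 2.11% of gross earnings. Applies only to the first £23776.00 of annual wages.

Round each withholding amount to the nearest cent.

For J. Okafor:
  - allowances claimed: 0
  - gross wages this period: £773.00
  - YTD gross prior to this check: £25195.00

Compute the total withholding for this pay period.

Wage Tax: taxable = £773.00
  10% × £773.00 = £77.30
Solidarity Surcharge: YTD £25195.00 ≥ cap £23776.00 → £0.00
Total: £77.30 + £0.00 = £77.30

£77.30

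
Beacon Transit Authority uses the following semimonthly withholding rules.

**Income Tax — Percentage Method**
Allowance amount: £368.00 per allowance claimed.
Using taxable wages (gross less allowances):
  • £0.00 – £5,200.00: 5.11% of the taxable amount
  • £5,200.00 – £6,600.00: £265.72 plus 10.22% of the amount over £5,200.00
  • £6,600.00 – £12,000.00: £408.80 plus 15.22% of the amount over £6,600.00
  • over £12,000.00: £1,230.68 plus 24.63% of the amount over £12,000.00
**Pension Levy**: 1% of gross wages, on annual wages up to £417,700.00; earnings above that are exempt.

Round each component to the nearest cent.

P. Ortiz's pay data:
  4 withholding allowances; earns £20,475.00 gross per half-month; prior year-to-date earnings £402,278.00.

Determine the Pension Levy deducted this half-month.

Pension Levy: cap £417,700.00 − YTD £402,278.00 = £15,422.00 subject; 1% × £15,422.00 = £154.22

£154.22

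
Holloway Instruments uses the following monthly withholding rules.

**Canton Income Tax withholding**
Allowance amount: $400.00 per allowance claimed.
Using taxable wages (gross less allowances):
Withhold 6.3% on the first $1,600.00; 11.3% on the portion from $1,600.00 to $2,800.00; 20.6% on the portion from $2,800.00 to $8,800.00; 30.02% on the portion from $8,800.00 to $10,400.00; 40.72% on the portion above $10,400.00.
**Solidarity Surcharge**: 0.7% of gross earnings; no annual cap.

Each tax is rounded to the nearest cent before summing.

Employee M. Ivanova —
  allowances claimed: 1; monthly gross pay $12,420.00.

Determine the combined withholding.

Canton Income Tax: taxable = $12,420.00 − 1×$400.00 = $12,020.00
  $1,952.72 + 40.72% × ($12,020.00 − $10,400.00) = $1,952.72 + 40.72% × $1,620.00 = $2,612.38
Solidarity Surcharge: 0.7% × $12,420.00 = $86.94
Total: $2,612.38 + $86.94 = $2,699.32

$2,699.32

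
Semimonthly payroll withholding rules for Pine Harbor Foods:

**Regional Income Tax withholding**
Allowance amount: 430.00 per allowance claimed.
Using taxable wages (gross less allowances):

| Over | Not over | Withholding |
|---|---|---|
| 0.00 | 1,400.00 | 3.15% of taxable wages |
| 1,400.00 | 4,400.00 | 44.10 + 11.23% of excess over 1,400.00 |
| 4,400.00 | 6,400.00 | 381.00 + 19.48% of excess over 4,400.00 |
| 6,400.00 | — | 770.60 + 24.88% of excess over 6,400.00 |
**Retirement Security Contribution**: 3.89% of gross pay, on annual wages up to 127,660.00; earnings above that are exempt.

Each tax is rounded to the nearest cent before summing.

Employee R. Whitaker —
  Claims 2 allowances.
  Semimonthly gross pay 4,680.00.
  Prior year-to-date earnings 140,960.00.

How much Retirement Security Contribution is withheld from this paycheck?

Retirement Security Contribution: YTD 140,960.00 ≥ cap 127,660.00 → 0.00

0.00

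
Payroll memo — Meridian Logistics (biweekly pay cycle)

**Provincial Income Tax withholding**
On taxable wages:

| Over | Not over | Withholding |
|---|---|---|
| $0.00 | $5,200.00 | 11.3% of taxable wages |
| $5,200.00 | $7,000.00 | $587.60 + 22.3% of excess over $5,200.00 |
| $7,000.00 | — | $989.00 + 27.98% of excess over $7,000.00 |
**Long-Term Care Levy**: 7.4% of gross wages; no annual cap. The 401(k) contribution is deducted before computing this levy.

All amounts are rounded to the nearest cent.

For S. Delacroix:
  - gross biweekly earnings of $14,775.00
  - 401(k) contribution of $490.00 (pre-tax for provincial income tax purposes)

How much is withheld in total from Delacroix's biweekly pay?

Provincial Income Tax: taxable = $14,775.00 − $490.00 = $14,285.00
  $989.00 + 27.98% × ($14,285.00 − $7,000.00) = $989.00 + 27.98% × $7,285.00 = $3,027.34
Long-Term Care Levy: 7.4% × $14,285.00 = $1,057.09
Total: $3,027.34 + $1,057.09 = $4,084.43

$4,084.43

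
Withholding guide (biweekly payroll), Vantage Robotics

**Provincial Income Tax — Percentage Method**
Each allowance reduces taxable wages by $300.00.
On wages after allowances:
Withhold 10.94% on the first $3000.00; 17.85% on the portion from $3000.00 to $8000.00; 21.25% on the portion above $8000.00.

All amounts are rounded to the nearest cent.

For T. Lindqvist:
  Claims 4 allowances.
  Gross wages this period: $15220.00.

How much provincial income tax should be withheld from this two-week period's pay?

$2499.95

Provincial Income Tax: taxable = $15220.00 − 4×$300.00 = $14020.00
  $1220.70 + 21.25% × ($14020.00 − $8000.00) = $1220.70 + 21.25% × $6020.00 = $2499.95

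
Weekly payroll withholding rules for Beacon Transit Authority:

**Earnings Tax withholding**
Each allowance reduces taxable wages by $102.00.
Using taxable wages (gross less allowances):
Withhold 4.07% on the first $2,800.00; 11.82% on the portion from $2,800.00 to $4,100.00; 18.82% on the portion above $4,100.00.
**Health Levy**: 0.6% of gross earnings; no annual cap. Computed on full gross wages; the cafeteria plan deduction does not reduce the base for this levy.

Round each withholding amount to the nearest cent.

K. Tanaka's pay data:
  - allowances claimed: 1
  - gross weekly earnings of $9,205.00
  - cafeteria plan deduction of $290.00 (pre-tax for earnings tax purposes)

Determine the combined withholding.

Earnings Tax: taxable = $9,205.00 − $290.00 − 1×$102.00 = $8,813.00
  $267.62 + 18.82% × ($8,813.00 − $4,100.00) = $267.62 + 18.82% × $4,713.00 = $1,154.61
Health Levy: 0.6% × $9,205.00 = $55.23
Total: $1,154.61 + $55.23 = $1,209.84

$1,209.84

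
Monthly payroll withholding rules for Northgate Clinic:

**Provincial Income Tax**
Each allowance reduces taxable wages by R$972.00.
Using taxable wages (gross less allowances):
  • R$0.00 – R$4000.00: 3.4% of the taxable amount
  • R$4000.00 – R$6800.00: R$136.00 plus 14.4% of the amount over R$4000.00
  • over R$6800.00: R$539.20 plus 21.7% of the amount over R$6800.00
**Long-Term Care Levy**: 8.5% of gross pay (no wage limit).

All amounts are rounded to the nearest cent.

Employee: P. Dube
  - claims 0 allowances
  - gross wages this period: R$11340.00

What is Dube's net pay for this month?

Provincial Income Tax: taxable = R$11340.00
  R$539.20 + 21.7% × (R$11340.00 − R$6800.00) = R$539.20 + 21.7% × R$4540.00 = R$1524.38
Long-Term Care Levy: 8.5% × R$11340.00 = R$963.90
Total withheld: R$1524.38 + R$963.90 = R$2488.28
Net pay: R$11340.00 − R$2488.28 = R$8851.72

R$8851.72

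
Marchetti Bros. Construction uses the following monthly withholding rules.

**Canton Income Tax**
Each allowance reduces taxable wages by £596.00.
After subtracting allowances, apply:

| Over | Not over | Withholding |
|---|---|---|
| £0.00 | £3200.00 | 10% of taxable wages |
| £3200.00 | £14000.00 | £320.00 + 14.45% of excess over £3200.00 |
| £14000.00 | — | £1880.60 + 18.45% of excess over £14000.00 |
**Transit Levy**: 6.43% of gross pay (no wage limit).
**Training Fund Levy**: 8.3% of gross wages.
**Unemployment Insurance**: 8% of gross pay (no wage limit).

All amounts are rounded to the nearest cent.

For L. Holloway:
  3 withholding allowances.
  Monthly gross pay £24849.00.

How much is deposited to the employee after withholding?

Canton Income Tax: taxable = £24849.00 − 3×£596.00 = £23061.00
  £1880.60 + 18.45% × (£23061.00 − £14000.00) = £1880.60 + 18.45% × £9061.00 = £3552.35
Transit Levy: 6.43% × £24849.00 = £1597.79
Training Fund Levy: 8.3% × £24849.00 = £2062.47
Unemployment Insurance: 8% × £24849.00 = £1987.92
Total withheld: £3552.35 + £1597.79 + £2062.47 + £1987.92 = £9200.53
Net pay: £24849.00 − £9200.53 = £15648.47

£15648.47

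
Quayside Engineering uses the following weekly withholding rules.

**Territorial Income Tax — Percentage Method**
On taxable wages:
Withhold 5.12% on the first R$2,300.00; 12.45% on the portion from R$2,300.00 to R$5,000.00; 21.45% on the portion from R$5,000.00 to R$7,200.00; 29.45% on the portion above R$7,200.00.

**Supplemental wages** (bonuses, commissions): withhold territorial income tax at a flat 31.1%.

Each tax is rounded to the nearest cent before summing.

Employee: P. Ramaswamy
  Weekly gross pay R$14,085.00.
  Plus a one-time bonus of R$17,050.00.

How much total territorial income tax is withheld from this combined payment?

Territorial Income Tax: taxable = R$14,085.00
  R$925.81 + 29.45% × (R$14,085.00 − R$7,200.00) = R$925.81 + 29.45% × R$6,885.00 = R$2,953.44
Supplemental (31.1% flat on bonus): 31.1% × R$17,050.00 = R$5,302.55
Total territorial income tax: R$2,953.44 + R$5,302.55 = R$8,255.99

R$8,255.99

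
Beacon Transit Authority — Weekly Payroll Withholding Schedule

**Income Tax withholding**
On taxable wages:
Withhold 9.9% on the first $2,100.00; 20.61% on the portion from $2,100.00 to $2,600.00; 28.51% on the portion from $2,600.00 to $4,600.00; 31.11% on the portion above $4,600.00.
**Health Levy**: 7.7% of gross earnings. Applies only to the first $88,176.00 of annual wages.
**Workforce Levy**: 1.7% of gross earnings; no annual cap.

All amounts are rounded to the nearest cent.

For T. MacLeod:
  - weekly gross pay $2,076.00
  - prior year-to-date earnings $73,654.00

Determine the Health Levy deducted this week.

Health Levy: 7.7% × $2,076.00 = $159.85

$159.85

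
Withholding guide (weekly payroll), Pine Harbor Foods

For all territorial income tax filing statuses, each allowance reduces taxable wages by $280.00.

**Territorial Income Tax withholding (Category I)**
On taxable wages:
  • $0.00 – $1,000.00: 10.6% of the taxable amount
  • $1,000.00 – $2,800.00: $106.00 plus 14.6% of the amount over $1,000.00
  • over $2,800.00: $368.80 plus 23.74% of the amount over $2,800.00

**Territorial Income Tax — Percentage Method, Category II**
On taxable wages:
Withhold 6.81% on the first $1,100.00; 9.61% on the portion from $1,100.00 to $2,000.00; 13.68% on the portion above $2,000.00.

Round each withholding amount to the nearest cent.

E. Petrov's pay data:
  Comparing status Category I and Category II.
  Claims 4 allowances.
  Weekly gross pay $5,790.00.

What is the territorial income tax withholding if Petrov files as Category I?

Territorial Income Tax (Category I): taxable = $5,790.00 − 4×$280.00 = $4,670.00
  $368.80 + 23.74% × ($4,670.00 − $2,800.00) = $368.80 + 23.74% × $1,870.00 = $812.74

$812.74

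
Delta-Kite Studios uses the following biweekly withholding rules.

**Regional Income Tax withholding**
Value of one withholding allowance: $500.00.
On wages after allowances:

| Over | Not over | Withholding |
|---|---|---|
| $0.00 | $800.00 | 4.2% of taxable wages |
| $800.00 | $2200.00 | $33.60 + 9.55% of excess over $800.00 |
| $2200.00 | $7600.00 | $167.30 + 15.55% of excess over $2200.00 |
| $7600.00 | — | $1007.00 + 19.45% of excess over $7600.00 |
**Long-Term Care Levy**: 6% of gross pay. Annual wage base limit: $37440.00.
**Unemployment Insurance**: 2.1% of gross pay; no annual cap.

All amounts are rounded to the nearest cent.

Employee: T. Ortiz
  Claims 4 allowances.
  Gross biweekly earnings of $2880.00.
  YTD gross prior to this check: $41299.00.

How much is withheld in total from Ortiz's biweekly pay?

$101.72

Regional Income Tax: taxable = $2880.00 − 4×$500.00 = $880.00
  $33.60 + 9.55% × ($880.00 − $800.00) = $33.60 + 9.55% × $80.00 = $41.24
Long-Term Care Levy: YTD $41299.00 ≥ cap $37440.00 → $0.00
Unemployment Insurance: 2.1% × $2880.00 = $60.48
Total: $41.24 + $0.00 + $60.48 = $101.72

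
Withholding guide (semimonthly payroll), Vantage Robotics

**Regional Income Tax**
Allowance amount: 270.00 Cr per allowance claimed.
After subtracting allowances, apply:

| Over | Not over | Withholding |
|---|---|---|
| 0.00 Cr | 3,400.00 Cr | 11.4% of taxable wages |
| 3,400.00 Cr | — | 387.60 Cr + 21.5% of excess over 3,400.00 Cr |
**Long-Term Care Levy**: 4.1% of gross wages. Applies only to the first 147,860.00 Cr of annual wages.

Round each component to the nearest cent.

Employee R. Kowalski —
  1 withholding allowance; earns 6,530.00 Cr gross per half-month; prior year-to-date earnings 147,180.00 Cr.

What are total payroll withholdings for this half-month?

1,030.38 Cr

Regional Income Tax: taxable = 6,530.00 Cr − 1×270.00 Cr = 6,260.00 Cr
  387.60 Cr + 21.5% × (6,260.00 Cr − 3,400.00 Cr) = 387.60 Cr + 21.5% × 2,860.00 Cr = 1,002.50 Cr
Long-Term Care Levy: cap 147,860.00 Cr − YTD 147,180.00 Cr = 680.00 Cr subject; 4.1% × 680.00 Cr = 27.88 Cr
Total: 1,002.50 Cr + 27.88 Cr = 1,030.38 Cr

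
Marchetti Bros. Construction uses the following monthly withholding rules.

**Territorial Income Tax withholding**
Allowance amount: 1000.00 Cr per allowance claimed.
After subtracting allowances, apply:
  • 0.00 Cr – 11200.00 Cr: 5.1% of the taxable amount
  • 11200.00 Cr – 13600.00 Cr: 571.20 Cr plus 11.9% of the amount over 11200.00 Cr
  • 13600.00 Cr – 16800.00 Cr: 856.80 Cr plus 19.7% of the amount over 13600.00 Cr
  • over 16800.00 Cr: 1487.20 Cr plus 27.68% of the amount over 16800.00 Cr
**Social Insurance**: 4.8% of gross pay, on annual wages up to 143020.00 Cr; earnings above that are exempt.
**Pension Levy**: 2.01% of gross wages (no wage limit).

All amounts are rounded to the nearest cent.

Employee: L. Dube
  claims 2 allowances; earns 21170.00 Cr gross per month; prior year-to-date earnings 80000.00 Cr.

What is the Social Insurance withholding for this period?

1016.16 Cr

Social Insurance: 4.8% × 21170.00 Cr = 1016.16 Cr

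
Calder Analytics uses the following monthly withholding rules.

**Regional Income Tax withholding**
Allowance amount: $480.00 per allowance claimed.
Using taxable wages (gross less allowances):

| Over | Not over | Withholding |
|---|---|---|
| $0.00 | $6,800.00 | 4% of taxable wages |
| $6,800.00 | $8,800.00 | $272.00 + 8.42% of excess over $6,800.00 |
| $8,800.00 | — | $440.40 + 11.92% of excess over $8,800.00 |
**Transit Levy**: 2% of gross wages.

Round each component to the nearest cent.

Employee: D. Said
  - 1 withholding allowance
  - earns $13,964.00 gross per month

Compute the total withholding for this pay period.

$1,278.01

Regional Income Tax: taxable = $13,964.00 − 1×$480.00 = $13,484.00
  $440.40 + 11.92% × ($13,484.00 − $8,800.00) = $440.40 + 11.92% × $4,684.00 = $998.73
Transit Levy: 2% × $13,964.00 = $279.28
Total: $998.73 + $279.28 = $1,278.01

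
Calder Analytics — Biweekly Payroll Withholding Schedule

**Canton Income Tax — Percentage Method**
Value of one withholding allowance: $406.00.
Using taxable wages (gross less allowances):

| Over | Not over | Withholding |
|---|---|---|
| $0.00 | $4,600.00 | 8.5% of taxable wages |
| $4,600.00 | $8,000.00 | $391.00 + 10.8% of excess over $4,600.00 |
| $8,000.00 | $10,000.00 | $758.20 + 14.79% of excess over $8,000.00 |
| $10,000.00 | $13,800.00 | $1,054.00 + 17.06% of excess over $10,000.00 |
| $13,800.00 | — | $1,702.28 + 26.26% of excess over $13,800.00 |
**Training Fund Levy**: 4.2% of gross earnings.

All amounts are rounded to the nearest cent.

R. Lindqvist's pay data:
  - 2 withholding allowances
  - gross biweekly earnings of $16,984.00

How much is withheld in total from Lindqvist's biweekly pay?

Canton Income Tax: taxable = $16,984.00 − 2×$406.00 = $16,172.00
  $1,702.28 + 26.26% × ($16,172.00 − $13,800.00) = $1,702.28 + 26.26% × $2,372.00 = $2,325.17
Training Fund Levy: 4.2% × $16,984.00 = $713.33
Total: $2,325.17 + $713.33 = $3,038.50

$3,038.50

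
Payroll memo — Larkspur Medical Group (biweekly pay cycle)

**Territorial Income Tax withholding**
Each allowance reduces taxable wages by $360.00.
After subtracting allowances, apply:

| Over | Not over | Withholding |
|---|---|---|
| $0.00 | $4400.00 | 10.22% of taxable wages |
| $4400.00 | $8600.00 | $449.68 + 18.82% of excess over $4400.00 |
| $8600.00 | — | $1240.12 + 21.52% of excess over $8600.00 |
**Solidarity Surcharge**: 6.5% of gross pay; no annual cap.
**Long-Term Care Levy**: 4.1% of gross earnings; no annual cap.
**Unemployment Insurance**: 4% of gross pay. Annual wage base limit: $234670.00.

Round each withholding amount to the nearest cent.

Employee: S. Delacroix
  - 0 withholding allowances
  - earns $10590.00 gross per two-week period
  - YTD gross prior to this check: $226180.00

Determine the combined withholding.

$3130.51

Territorial Income Tax: taxable = $10590.00
  $1240.12 + 21.52% × ($10590.00 − $8600.00) = $1240.12 + 21.52% × $1990.00 = $1668.37
Solidarity Surcharge: 6.5% × $10590.00 = $688.35
Long-Term Care Levy: 4.1% × $10590.00 = $434.19
Unemployment Insurance: cap $234670.00 − YTD $226180.00 = $8490.00 subject; 4% × $8490.00 = $339.60
Total: $1668.37 + $688.35 + $434.19 + $339.60 = $3130.51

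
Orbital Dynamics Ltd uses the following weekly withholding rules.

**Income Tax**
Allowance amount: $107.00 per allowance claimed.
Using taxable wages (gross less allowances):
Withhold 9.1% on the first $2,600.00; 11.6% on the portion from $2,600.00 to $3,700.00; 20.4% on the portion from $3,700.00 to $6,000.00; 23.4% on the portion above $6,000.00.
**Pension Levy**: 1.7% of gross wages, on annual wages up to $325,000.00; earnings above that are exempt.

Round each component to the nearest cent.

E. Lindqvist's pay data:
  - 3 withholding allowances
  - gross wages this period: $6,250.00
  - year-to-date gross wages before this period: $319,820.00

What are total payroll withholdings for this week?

Income Tax: taxable = $6,250.00 − 3×$107.00 = $5,929.00
  $364.20 + 20.4% × ($5,929.00 − $3,700.00) = $364.20 + 20.4% × $2,229.00 = $818.92
Pension Levy: cap $325,000.00 − YTD $319,820.00 = $5,180.00 subject; 1.7% × $5,180.00 = $88.06
Total: $818.92 + $88.06 = $906.98

$906.98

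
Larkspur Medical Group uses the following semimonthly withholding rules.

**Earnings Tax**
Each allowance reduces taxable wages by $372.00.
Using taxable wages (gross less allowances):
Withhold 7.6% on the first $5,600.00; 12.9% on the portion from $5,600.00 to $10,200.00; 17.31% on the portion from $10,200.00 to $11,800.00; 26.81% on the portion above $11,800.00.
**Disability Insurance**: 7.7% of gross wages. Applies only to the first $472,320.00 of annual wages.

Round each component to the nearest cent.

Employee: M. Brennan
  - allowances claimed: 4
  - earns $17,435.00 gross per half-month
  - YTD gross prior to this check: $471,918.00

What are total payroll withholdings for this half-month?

Earnings Tax: taxable = $17,435.00 − 4×$372.00 = $15,947.00
  $1,295.96 + 26.81% × ($15,947.00 − $11,800.00) = $1,295.96 + 26.81% × $4,147.00 = $2,407.77
Disability Insurance: cap $472,320.00 − YTD $471,918.00 = $402.00 subject; 7.7% × $402.00 = $30.95
Total: $2,407.77 + $30.95 = $2,438.72

$2,438.72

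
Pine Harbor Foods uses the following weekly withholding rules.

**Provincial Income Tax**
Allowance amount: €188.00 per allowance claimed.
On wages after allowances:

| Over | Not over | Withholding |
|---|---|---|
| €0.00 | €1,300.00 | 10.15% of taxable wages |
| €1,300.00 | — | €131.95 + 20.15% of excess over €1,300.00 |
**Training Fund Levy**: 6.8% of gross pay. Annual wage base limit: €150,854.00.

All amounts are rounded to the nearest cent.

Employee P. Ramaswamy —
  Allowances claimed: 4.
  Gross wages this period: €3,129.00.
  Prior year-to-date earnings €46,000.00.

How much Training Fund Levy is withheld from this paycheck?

Training Fund Levy: 6.8% × €3,129.00 = €212.77

€212.77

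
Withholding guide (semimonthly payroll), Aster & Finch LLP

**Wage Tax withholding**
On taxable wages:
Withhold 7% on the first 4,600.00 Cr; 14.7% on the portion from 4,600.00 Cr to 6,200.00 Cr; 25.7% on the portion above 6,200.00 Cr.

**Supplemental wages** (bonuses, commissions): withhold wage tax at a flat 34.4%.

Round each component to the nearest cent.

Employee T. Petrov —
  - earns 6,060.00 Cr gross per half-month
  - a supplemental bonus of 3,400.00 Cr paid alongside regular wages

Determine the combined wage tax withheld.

1,706.22 Cr

Wage Tax: taxable = 6,060.00 Cr
  322.00 Cr + 14.7% × (6,060.00 Cr − 4,600.00 Cr) = 322.00 Cr + 14.7% × 1,460.00 Cr = 536.62 Cr
Supplemental (34.4% flat on bonus): 34.4% × 3,400.00 Cr = 1,169.60 Cr
Total wage tax: 536.62 Cr + 1,169.60 Cr = 1,706.22 Cr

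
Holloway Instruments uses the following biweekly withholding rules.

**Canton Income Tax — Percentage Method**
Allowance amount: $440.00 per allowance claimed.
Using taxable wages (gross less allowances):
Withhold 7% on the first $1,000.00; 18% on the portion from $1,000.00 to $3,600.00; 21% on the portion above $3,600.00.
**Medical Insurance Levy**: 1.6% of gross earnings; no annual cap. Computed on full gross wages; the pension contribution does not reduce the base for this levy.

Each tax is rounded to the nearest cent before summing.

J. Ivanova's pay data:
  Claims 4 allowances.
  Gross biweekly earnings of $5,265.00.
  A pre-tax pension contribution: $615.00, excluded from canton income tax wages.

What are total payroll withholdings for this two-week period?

$494.44

Canton Income Tax: taxable = $5,265.00 − $615.00 − 4×$440.00 = $2,890.00
  $70.00 + 18% × ($2,890.00 − $1,000.00) = $70.00 + 18% × $1,890.00 = $410.20
Medical Insurance Levy: 1.6% × $5,265.00 = $84.24
Total: $410.20 + $84.24 = $494.44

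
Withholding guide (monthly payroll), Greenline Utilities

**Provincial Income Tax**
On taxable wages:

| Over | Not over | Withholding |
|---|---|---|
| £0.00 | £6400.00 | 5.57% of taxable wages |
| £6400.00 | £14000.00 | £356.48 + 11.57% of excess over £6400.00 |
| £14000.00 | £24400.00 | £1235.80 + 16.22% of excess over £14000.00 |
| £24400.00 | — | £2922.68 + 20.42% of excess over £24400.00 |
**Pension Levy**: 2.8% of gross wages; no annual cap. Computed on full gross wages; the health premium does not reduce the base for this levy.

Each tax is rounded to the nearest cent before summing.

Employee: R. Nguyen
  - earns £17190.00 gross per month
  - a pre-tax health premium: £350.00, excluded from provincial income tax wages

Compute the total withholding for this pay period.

Provincial Income Tax: taxable = £17190.00 − £350.00 = £16840.00
  £1235.80 + 16.22% × (£16840.00 − £14000.00) = £1235.80 + 16.22% × £2840.00 = £1696.45
Pension Levy: 2.8% × £17190.00 = £481.32
Total: £1696.45 + £481.32 = £2177.77

£2177.77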